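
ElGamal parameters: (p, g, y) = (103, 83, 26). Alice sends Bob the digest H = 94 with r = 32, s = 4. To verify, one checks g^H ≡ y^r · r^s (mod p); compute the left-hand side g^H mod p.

83^2 = 6889 ≡ 91
83^4 ≡ 91^2 = 8281 ≡ 41
83^8 ≡ 41^2 = 1681 ≡ 33
83^16 ≡ 33^2 = 1089 ≡ 59
83^32 ≡ 59^2 = 3481 ≡ 82
83^64 ≡ 82^2 = 6724 ≡ 29
94 = 64 + 16 + 8 + 4 + 2, so 83^94 ≡ 29·59·33·41·91 ≡ 25 (mod 103)

25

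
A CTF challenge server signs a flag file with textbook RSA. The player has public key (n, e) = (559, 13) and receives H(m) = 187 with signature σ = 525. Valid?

yes

σ^2 ≡ 525^2 = 275625 ≡ 38
σ^4 ≡ 38^2 = 1444 ≡ 326
σ^8 ≡ 326^2 = 106276 ≡ 66
13 = 8 + 4 + 1, so σ^13 ≡ 66·326·525 ≡ 187 (mod 559)
Since 187 equals the digest 187, verification succeeds.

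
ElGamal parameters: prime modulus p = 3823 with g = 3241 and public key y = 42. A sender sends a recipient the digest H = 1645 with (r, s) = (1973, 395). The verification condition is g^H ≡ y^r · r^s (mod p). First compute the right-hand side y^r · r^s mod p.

Squares mod 3823: 42^1≡42, 42^2≡1764, 42^4≡3597, 42^8≡1377, 42^16≡3744, 42^32≡2418, 42^64≡1357, 42^128≡2586, 42^256≡969, 42^512≡2326, 42^1024≡731
1973 = 1024 + 512 + 256 + 128 + 32 + 16 + 4 + 1, so 42^1973 ≡ 731·2326·969·2586·2418·3744·3597·42 ≡ 1520 (mod 3823)
Squares mod 3823: 1973^1≡1973, 1973^2≡915, 1973^4≡3811, 1973^8≡144, 1973^16≡1621, 1973^32≡1240, 1973^64≡754, 1973^128≡2712, 1973^256≡3315
395 = 256 + 128 + 8 + 2 + 1, so 1973^395 ≡ 3315·2712·144·915·1973 ≡ 3794 (mod 3823)
y^r · r^s ≡ 1520·3794 = 5766880 ≡ 1796 (mod 3823)

1796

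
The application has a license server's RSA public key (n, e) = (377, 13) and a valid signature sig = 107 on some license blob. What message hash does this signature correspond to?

16

Squares mod 377: sig^1≡107, sig^2≡139, sig^4≡94, sig^8≡165
13 = 8 + 4 + 1, so sig^13 ≡ 165·94·107 ≡ 16 (mod 377)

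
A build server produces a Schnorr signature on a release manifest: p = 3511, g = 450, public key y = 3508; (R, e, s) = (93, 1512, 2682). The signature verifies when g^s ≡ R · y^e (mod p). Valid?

yes

g^s mod p:
Squares mod 3511: 450^1≡450, 450^2≡2373, 450^4≡2996, 450^8≡1900, 450^16≡692, 450^32≡1368, 450^64≡61, 450^128≡210, 450^256≡1968, 450^512≡391, 450^1024≡1908, 450^2048≡3068
2682 = 2048 + 512 + 64 + 32 + 16 + 8 + 2, so 450^2682 ≡ 3068·391·61·1368·692·1900·2373 ≡ 2383 (mod 3511)
R · y^e mod p:
Squares mod 3511: 3508^1≡3508, 3508^2≡9, 3508^4≡81, 3508^8≡3050, 3508^16≡1861, 3508^32≡1475, 3508^64≡2316, 3508^128≡2559, 3508^256≡466, 3508^512≡2985, 3508^1024≡2818
1512 = 1024 + 256 + 128 + 64 + 32 + 8, so 3508^1512 ≡ 2818·466·2559·2316·1475·3050 ≡ 1800 (mod 3511)
93·1800 = 167400 ≡ 2383 (mod 3511)
2383 ≡ 2383 (mod 3511); signature holds.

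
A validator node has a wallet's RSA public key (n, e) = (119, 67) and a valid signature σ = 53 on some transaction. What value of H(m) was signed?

25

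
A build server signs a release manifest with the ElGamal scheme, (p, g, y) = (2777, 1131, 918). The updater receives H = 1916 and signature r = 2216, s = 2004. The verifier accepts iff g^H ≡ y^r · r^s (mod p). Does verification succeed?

Left side g^H mod p:
1131^2 = 1279161 ≡ 1741
1131^4 ≡ 1741^2 = 3031081 ≡ 1374
1131^8 ≡ 1374^2 = 1887876 ≡ 2293
1131^16 ≡ 2293^2 = 5257849 ≡ 988
1131^32 ≡ 988^2 = 976144 ≡ 1417
1131^64 ≡ 1417^2 = 2007889 ≡ 118
1131^128 ≡ 118^2 = 13924 ≡ 39
1131^256 ≡ 39^2 = 1521
1131^512 ≡ 1521^2 = 2313441 ≡ 200
1131^1024 ≡ 200^2 = 40000 ≡ 1122
1916 = 1024 + 512 + 256 + 64 + 32 + 16 + 8 + 4, so 1131^1916 ≡ 1122·200·1521·118·1417·988·2293·1374 ≡ 433 (mod 2777)
Right side y^r · r^s mod p:
918^2 = 842724 ≡ 1293
918^4 ≡ 1293^2 = 1671849 ≡ 95
918^8 ≡ 95^2 = 9025 ≡ 694
918^16 ≡ 694^2 = 481636 ≡ 1215
918^32 ≡ 1215^2 = 1476225 ≡ 1638
918^64 ≡ 1638^2 = 2683044 ≡ 462
918^128 ≡ 462^2 = 213444 ≡ 2392
918^256 ≡ 2392^2 = 5721664 ≡ 1044
918^512 ≡ 1044^2 = 1089936 ≡ 1352
918^1024 ≡ 1352^2 = 1827904 ≡ 638
918^2048 ≡ 638^2 = 407044 ≡ 1602
2216 = 2048 + 128 + 32 + 8, so 918^2216 ≡ 1602·2392·1638·694 ≡ 1942 (mod 2777)
2216^2 = 4910656 ≡ 920
2216^4 ≡ 920^2 = 846400 ≡ 2192
2216^8 ≡ 2192^2 = 4804864 ≡ 654
2216^16 ≡ 654^2 = 427716 ≡ 58
2216^32 ≡ 58^2 = 3364 ≡ 587
2216^64 ≡ 587^2 = 344569 ≡ 221
2216^128 ≡ 221^2 = 48841 ≡ 1632
2216^256 ≡ 1632^2 = 2663424 ≡ 281
2216^512 ≡ 281^2 = 78961 ≡ 1205
2216^1024 ≡ 1205^2 = 1452025 ≡ 2431
2004 = 1024 + 512 + 256 + 128 + 64 + 16 + 4, so 2216^2004 ≡ 2431·1205·281·1632·221·58·2192 ≡ 1526 (mod 2777)
1942·1526 = 2963492 ≡ 433 (mod 2777)
433 ≡ 433 (mod 2777), so the signature is genuine.

passes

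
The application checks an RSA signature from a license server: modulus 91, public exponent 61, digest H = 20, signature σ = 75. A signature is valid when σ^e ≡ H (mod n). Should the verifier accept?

reject

Squares mod 91: σ^1≡75, σ^2≡74, σ^4≡16, σ^8≡74, σ^16≡16, σ^32≡74
61 = 32 + 16 + 8 + 4 + 1, so σ^61 ≡ 74·16·74·16·75 ≡ 75 (mod 91)
The recovered value 75 does not match the digest 20.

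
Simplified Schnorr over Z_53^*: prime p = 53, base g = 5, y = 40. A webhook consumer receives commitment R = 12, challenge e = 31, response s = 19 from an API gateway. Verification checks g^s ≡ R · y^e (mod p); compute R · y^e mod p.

35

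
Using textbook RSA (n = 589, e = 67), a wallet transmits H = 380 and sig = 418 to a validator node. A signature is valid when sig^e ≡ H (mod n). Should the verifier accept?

Squares mod 589: sig^1≡418, sig^2≡380, sig^4≡95, sig^8≡190, sig^16≡171, sig^32≡380, sig^64≡95
67 = 64 + 2 + 1, so sig^67 ≡ 95·380·418 ≡ 209 (mod 589)
The recovered value 209 does not match the digest 380.

reject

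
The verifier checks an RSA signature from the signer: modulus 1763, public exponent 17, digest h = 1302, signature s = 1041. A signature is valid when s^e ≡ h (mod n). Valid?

s^2 ≡ 1041^2 = 1083681 ≡ 1199
s^4 ≡ 1199^2 = 1437601 ≡ 756
s^8 ≡ 756^2 = 571536 ≡ 324
s^16 ≡ 324^2 = 104976 ≡ 959
17 = 16 + 1, so s^17 ≡ 959·1041 ≡ 461 (mod 1763)
461 ≠ 1302, so verification fails.

no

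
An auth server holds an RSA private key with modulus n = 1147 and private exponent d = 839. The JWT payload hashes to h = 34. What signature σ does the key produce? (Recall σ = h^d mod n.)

83

Squares mod 1147: h^1≡34, h^2≡9, h^4≡81, h^8≡826, h^16≡958, h^32≡164, h^64≡515, h^128≡268, h^256≡710, h^512≡567
839 = 512 + 256 + 64 + 4 + 2 + 1, so h^839 ≡ 567·710·515·81·9·34 ≡ 83 (mod 1147)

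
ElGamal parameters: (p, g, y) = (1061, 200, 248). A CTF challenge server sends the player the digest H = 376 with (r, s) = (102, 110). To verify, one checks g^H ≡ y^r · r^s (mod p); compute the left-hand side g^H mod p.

475

Squares mod 1061: 200^1≡200, 200^2≡743, 200^4≡329, 200^8≡19, 200^16≡361, 200^32≡879, 200^64≡233, 200^128≡178, 200^256≡915
376 = 256 + 64 + 32 + 16 + 8, so 200^376 ≡ 915·233·879·361·19 ≡ 475 (mod 1061)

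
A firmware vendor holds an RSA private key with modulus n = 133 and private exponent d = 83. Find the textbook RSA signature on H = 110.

3

H^2 ≡ 110^2 = 12100 ≡ 130
H^4 ≡ 130^2 = 16900 ≡ 9
H^8 ≡ 9^2 = 81
H^16 ≡ 81^2 = 6561 ≡ 44
H^32 ≡ 44^2 = 1936 ≡ 74
H^64 ≡ 74^2 = 5476 ≡ 23
83 = 64 + 16 + 2 + 1, so H^83 ≡ 23·44·130·110 ≡ 3 (mod 133)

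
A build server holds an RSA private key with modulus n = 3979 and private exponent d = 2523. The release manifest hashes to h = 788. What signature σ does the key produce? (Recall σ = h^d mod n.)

h^2 ≡ 788^2 = 620944 ≡ 220
h^4 ≡ 220^2 = 48400 ≡ 652
h^8 ≡ 652^2 = 425104 ≡ 3330
h^16 ≡ 3330^2 = 11088900 ≡ 3406
h^32 ≡ 3406^2 = 11600836 ≡ 2051
h^64 ≡ 2051^2 = 4206601 ≡ 798
h^128 ≡ 798^2 = 636804 ≡ 164
h^256 ≡ 164^2 = 26896 ≡ 3022
h^512 ≡ 3022^2 = 9132484 ≡ 679
h^1024 ≡ 679^2 = 461041 ≡ 3456
h^2048 ≡ 3456^2 = 11943936 ≡ 2957
2523 = 2048 + 256 + 128 + 64 + 16 + 8 + 2 + 1, so h^2523 ≡ 2957·3022·164·798·3406·3330·220·788 ≡ 1963 (mod 3979)

1963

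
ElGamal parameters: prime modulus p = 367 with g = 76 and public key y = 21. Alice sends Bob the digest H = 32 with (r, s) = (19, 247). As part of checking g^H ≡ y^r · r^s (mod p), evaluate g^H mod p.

76^2 = 5776 ≡ 271
76^4 ≡ 271^2 = 73441 ≡ 41
76^8 ≡ 41^2 = 1681 ≡ 213
76^16 ≡ 213^2 = 45369 ≡ 228
76^32 ≡ 228^2 = 51984 ≡ 237

237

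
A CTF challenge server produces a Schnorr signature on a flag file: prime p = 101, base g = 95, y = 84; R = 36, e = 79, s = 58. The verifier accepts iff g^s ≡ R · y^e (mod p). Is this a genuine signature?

g^s mod p:
95^58 mod 101 = 87
R · y^e mod p:
84^79 mod 101 = 95
36·95 = 3420 ≡ 87 (mod 101)
87 ≡ 87 (mod 101); signature holds.

genuine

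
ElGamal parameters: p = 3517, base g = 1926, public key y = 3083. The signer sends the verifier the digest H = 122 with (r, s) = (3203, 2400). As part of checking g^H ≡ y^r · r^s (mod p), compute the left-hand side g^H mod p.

1926^2 = 3709476 ≡ 2558
1926^4 ≡ 2558^2 = 6543364 ≡ 1744
1926^8 ≡ 1744^2 = 3041536 ≡ 2848
1926^16 ≡ 2848^2 = 8111104 ≡ 902
1926^32 ≡ 902^2 = 813604 ≡ 1177
1926^64 ≡ 1177^2 = 1385329 ≡ 3148
122 = 64 + 32 + 16 + 8 + 2, so 1926^122 ≡ 3148·1177·902·2848·2558 ≡ 1229 (mod 3517)

1229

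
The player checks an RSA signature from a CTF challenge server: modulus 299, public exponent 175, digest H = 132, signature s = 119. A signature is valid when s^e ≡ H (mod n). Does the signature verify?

does not verify

s^2 ≡ 119^2 = 14161 ≡ 108
s^4 ≡ 108^2 = 11664 ≡ 3
s^8 ≡ 3^2 = 9
s^16 ≡ 9^2 = 81
s^32 ≡ 81^2 = 6561 ≡ 282
s^64 ≡ 282^2 = 79524 ≡ 289
s^128 ≡ 289^2 = 83521 ≡ 100
175 = 128 + 32 + 8 + 4 + 2 + 1, so s^175 ≡ 100·282·9·3·108·119 ≡ 167 (mod 299)
167 ≠ 132, so verification fails.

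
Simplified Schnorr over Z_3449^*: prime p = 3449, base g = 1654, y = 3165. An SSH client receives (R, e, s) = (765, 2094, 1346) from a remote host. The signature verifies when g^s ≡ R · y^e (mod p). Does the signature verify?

does not verify

g^s mod p:
1654^1346 mod 3449 = 2395
R · y^e mod p:
3165^2094 mod 3449 = 2454
765·2454 = 1877310 ≡ 1054 (mod 3449)
2395 ≠ 1054; the check fails.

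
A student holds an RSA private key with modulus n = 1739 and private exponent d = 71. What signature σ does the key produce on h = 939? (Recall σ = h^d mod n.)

Squares mod 1739: h^1≡939, h^2≡48, h^4≡565, h^8≡988, h^16≡565, h^32≡988, h^64≡565
71 = 64 + 4 + 2 + 1, so h^71 ≡ 565·565·48·939 ≡ 563 (mod 1739)

563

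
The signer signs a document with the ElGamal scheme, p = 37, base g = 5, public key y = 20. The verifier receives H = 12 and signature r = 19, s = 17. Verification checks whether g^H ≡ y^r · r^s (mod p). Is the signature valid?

invalid

Left side g^H mod p:
5^2 = 25
5^4 ≡ 25^2 = 625 ≡ 33
5^8 ≡ 33^2 = 1089 ≡ 16
12 = 8 + 4, so 5^12 ≡ 16·33 ≡ 10 (mod 37)
Right side y^r · r^s mod p:
20^2 = 400 ≡ 30
20^4 ≡ 30^2 = 900 ≡ 12
20^8 ≡ 12^2 = 144 ≡ 33
20^16 ≡ 33^2 = 1089 ≡ 16
19 = 16 + 2 + 1, so 20^19 ≡ 16·30·20 ≡ 17 (mod 37)
19^2 = 361 ≡ 28
19^4 ≡ 28^2 = 784 ≡ 7
19^8 ≡ 7^2 = 49 ≡ 12
19^16 ≡ 12^2 = 144 ≡ 33
17 = 16 + 1, so 19^17 ≡ 33·19 ≡ 35 (mod 37)
17·35 = 595 ≡ 3 (mod 37)
10 ≠ 3, so verification fails.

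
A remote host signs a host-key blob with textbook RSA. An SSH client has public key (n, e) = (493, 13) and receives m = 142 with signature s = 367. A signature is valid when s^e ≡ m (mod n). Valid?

no

s^13 mod 493 = 351
The recovered value 351 does not match the digest 142.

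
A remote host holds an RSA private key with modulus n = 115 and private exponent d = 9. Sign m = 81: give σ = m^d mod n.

Squares mod 115: m^1≡81, m^2≡6, m^4≡36, m^8≡31
9 = 8 + 1, so m^9 ≡ 31·81 ≡ 96 (mod 115)

96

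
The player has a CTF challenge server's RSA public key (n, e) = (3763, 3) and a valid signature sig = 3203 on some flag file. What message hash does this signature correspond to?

sig^2 ≡ 3203^2 = 10259209 ≡ 1271
3 = 2 + 1, so sig^3 ≡ 1271·3203 ≡ 3210 (mod 3763)

3210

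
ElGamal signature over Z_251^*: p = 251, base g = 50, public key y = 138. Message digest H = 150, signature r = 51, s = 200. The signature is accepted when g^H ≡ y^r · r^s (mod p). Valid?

Left side g^H mod p:
50^2 = 2500 ≡ 241
50^4 ≡ 241^2 = 58081 ≡ 100
50^8 ≡ 100^2 = 10000 ≡ 211
50^16 ≡ 211^2 = 44521 ≡ 94
50^32 ≡ 94^2 = 8836 ≡ 51
50^64 ≡ 51^2 = 2601 ≡ 91
50^128 ≡ 91^2 = 8281 ≡ 249
150 = 128 + 16 + 4 + 2, so 50^150 ≡ 249·94·100·241 ≡ 1 (mod 251)
Right side y^r · r^s mod p:
138^2 = 19044 ≡ 219
138^4 ≡ 219^2 = 47961 ≡ 20
138^8 ≡ 20^2 = 400 ≡ 149
138^16 ≡ 149^2 = 22201 ≡ 113
138^32 ≡ 113^2 = 12769 ≡ 219
51 = 32 + 16 + 2 + 1, so 138^51 ≡ 219·113·219·138 ≡ 138 (mod 251)
51^2 = 2601 ≡ 91
51^4 ≡ 91^2 = 8281 ≡ 249
51^8 ≡ 249^2 = 62001 ≡ 4
51^16 ≡ 4^2 = 16
51^32 ≡ 16^2 = 256 ≡ 5
51^64 ≡ 5^2 = 25
51^128 ≡ 25^2 = 625 ≡ 123
200 = 128 + 64 + 8, so 51^200 ≡ 123·25·4 ≡ 1 (mod 251)
138·1 = 138 ≡ 138 (mod 251)
1 ≠ 138, so verification fails.

no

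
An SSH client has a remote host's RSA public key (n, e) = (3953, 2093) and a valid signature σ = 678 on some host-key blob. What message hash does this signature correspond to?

3929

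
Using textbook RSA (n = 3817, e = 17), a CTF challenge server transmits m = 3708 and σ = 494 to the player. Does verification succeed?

Squares mod 3817: σ^1≡494, σ^2≡3565, σ^4≡2432, σ^8≡2091, σ^16≡1816
17 = 16 + 1, so σ^17 ≡ 1816·494 ≡ 109 (mod 3817)
The recovered value 109 does not match the digest 3708.

fails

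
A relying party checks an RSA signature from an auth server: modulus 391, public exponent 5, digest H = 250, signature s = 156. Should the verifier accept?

reject

s^5 mod 391 = 141
The recovered value 141 does not match the digest 250.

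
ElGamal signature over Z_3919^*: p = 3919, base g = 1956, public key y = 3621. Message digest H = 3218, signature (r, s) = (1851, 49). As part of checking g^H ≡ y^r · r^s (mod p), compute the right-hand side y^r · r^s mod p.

1242

3621^2 = 13111641 ≡ 2586
3621^4 ≡ 2586^2 = 6687396 ≡ 1582
3621^8 ≡ 1582^2 = 2502724 ≡ 2402
3621^16 ≡ 2402^2 = 5769604 ≡ 836
3621^32 ≡ 836^2 = 698896 ≡ 1314
3621^64 ≡ 1314^2 = 1726596 ≡ 2236
3621^128 ≡ 2236^2 = 4999696 ≡ 2971
3621^256 ≡ 2971^2 = 8826841 ≡ 1253
3621^512 ≡ 1253^2 = 1570009 ≡ 2409
3621^1024 ≡ 2409^2 = 5803281 ≡ 3161
1851 = 1024 + 512 + 256 + 32 + 16 + 8 + 2 + 1, so 3621^1851 ≡ 3161·2409·1253·1314·836·2402·2586·3621 ≡ 2503 (mod 3919)
1851^2 = 3426201 ≡ 995
1851^4 ≡ 995^2 = 990025 ≡ 2437
1851^8 ≡ 2437^2 = 5938969 ≡ 1684
1851^16 ≡ 1684^2 = 2835856 ≡ 2419
1851^32 ≡ 2419^2 = 5851561 ≡ 494
49 = 32 + 16 + 1, so 1851^49 ≡ 494·2419·1851 ≡ 215 (mod 3919)
y^r · r^s ≡ 2503·215 = 538145 ≡ 1242 (mod 3919)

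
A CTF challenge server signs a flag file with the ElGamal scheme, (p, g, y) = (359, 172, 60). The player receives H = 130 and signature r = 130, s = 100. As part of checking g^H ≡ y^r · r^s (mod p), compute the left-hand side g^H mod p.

172^2 = 29584 ≡ 146
172^4 ≡ 146^2 = 21316 ≡ 135
172^8 ≡ 135^2 = 18225 ≡ 275
172^16 ≡ 275^2 = 75625 ≡ 235
172^32 ≡ 235^2 = 55225 ≡ 298
172^64 ≡ 298^2 = 88804 ≡ 131
172^128 ≡ 131^2 = 17161 ≡ 288
130 = 128 + 2, so 172^130 ≡ 288·146 ≡ 45 (mod 359)

45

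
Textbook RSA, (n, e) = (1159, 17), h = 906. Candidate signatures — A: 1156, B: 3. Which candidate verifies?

Candidate A: 1156^2 = 1336336 ≡ 9; 1156^4 ≡ 9^2 = 81; 1156^8 ≡ 81^2 = 6561 ≡ 766; 1156^16 ≡ 766^2 = 586756 ≡ 302; 17 = 16 + 1, so 1156^17 ≡ 302·1156 ≡ 253 (mod 1159)
Candidate B: 3^2 = 9; 3^4 ≡ 9^2 = 81; 3^8 ≡ 81^2 = 6561 ≡ 766; 3^16 ≡ 766^2 = 586756 ≡ 302; 17 = 16 + 1, so 3^17 ≡ 302·3 ≡ 906 (mod 1159)
  → matches h = 906

B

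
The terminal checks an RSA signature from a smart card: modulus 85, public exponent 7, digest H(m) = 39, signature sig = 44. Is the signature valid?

sig^2 ≡ 44^2 = 1936 ≡ 66
sig^4 ≡ 66^2 = 4356 ≡ 21
7 = 4 + 2 + 1, so sig^7 ≡ 21·66·44 ≡ 39 (mod 85)
39 = H(m), so the signature checks out.

valid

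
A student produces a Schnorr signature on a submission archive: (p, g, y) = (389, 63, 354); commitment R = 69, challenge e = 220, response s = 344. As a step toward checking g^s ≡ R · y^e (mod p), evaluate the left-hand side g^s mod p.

290

Squares mod 389: 63^1≡63, 63^2≡79, 63^4≡17, 63^8≡289, 63^16≡275, 63^32≡159, 63^64≡385, 63^128≡16, 63^256≡256
344 = 256 + 64 + 16 + 8, so 63^344 ≡ 256·385·275·289 ≡ 290 (mod 389)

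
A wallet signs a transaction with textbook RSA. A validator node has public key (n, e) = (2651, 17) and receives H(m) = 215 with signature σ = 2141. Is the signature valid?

valid

σ^2 ≡ 2141^2 = 4583881 ≡ 302
σ^4 ≡ 302^2 = 91204 ≡ 1070
σ^8 ≡ 1070^2 = 1144900 ≡ 2319
σ^16 ≡ 2319^2 = 5377761 ≡ 1533
17 = 16 + 1, so σ^17 ≡ 1533·2141 ≡ 215 (mod 2651)
215 = H(m), so the signature checks out.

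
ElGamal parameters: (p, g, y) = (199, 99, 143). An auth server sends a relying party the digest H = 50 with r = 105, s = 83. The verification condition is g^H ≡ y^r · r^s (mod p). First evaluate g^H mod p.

10

99^2 = 9801 ≡ 50
99^4 ≡ 50^2 = 2500 ≡ 112
99^8 ≡ 112^2 = 12544 ≡ 7
99^16 ≡ 7^2 = 49
99^32 ≡ 49^2 = 2401 ≡ 13
50 = 32 + 16 + 2, so 99^50 ≡ 13·49·50 ≡ 10 (mod 199)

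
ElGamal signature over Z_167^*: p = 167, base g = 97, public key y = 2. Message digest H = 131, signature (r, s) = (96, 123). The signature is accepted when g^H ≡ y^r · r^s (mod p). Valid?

yes

Left side g^H mod p:
97^2 = 9409 ≡ 57
97^4 ≡ 57^2 = 3249 ≡ 76
97^8 ≡ 76^2 = 5776 ≡ 98
97^16 ≡ 98^2 = 9604 ≡ 85
97^32 ≡ 85^2 = 7225 ≡ 44
97^64 ≡ 44^2 = 1936 ≡ 99
97^128 ≡ 99^2 = 9801 ≡ 115
131 = 128 + 2 + 1, so 97^131 ≡ 115·57·97 ≡ 66 (mod 167)
Right side y^r · r^s mod p:
2^2 = 4
2^4 ≡ 4^2 = 16
2^8 ≡ 16^2 = 256 ≡ 89
2^16 ≡ 89^2 = 7921 ≡ 72
2^32 ≡ 72^2 = 5184 ≡ 7
2^64 ≡ 7^2 = 49
96 = 64 + 32, so 2^96 ≡ 49·7 ≡ 9 (mod 167)
96^2 = 9216 ≡ 31
96^4 ≡ 31^2 = 961 ≡ 126
96^8 ≡ 126^2 = 15876 ≡ 11
96^16 ≡ 11^2 = 121
96^32 ≡ 121^2 = 14641 ≡ 112
96^64 ≡ 112^2 = 12544 ≡ 19
123 = 64 + 32 + 16 + 8 + 2 + 1, so 96^123 ≡ 19·112·121·11·31·96 ≡ 63 (mod 167)
9·63 = 567 ≡ 66 (mod 167)
66 ≡ 66 (mod 167), so the signature is genuine.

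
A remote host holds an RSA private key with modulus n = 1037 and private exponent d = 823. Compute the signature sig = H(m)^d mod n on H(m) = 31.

227

(H(m))^2 ≡ 31^2 = 961
(H(m))^4 ≡ 961^2 = 923521 ≡ 591
(H(m))^8 ≡ 591^2 = 349281 ≡ 849
(H(m))^16 ≡ 849^2 = 720801 ≡ 86
(H(m))^32 ≡ 86^2 = 7396 ≡ 137
(H(m))^64 ≡ 137^2 = 18769 ≡ 103
(H(m))^128 ≡ 103^2 = 10609 ≡ 239
(H(m))^256 ≡ 239^2 = 57121 ≡ 86
(H(m))^512 ≡ 86^2 = 7396 ≡ 137
823 = 512 + 256 + 32 + 16 + 4 + 2 + 1, so (H(m))^823 ≡ 137·86·137·86·591·961·31 ≡ 227 (mod 1037)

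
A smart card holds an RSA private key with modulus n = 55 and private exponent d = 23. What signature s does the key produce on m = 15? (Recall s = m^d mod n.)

Squares mod 55: m^1≡15, m^2≡5, m^4≡25, m^8≡20, m^16≡15
23 = 16 + 4 + 2 + 1, so m^23 ≡ 15·25·5·15 ≡ 20 (mod 55)

20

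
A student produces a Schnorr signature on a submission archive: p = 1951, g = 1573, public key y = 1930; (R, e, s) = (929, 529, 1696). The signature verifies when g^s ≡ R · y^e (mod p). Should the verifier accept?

accept

g^s mod p:
Squares mod 1951: 1573^1≡1573, 1573^2≡461, 1573^4≡1813, 1573^8≡1485, 1573^16≡595, 1573^32≡894, 1573^64≡1277, 1573^128≡1644, 1573^256≡601, 1573^512≡266, 1573^1024≡520
1696 = 1024 + 512 + 128 + 32, so 1573^1696 ≡ 520·266·1644·894 ≡ 1533 (mod 1951)
R · y^e mod p:
Squares mod 1951: 1930^1≡1930, 1930^2≡441, 1930^4≡1332, 1930^8≡765, 1930^16≡1876, 1930^32≡1723, 1930^64≡1258, 1930^128≡303, 1930^256≡112, 1930^512≡838
529 = 512 + 16 + 1, so 1930^529 ≡ 838·1876·1930 ≡ 974 (mod 1951)
929·974 = 904846 ≡ 1533 (mod 1951)
1533 ≡ 1533 (mod 1951); signature holds.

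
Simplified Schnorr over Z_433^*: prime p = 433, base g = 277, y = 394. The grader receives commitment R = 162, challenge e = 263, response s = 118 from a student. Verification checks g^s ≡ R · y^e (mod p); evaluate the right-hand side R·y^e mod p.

397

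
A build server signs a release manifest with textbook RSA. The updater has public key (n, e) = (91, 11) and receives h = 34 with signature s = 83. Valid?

yes

Squares mod 91: s^1≡83, s^2≡64, s^4≡1, s^8≡1
11 = 8 + 2 + 1, so s^11 ≡ 1·64·83 ≡ 34 (mod 91)
34 = h, so the signature checks out.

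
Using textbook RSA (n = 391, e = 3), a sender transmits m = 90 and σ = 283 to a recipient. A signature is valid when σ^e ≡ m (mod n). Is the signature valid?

σ^2 ≡ 283^2 = 80089 ≡ 325
3 = 2 + 1, so σ^3 ≡ 325·283 ≡ 90 (mod 391)
Since 90 equals the digest 90, verification succeeds.

valid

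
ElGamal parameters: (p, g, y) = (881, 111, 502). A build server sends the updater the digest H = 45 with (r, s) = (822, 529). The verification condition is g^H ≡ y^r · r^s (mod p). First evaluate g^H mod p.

111^2 = 12321 ≡ 868
111^4 ≡ 868^2 = 753424 ≡ 169
111^8 ≡ 169^2 = 28561 ≡ 369
111^16 ≡ 369^2 = 136161 ≡ 487
111^32 ≡ 487^2 = 237169 ≡ 180
45 = 32 + 8 + 4 + 1, so 111^45 ≡ 180·369·169·111 ≡ 29 (mod 881)

29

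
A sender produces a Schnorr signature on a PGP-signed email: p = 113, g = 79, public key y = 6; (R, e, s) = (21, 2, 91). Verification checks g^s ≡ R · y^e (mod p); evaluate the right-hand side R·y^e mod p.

Squares mod 113: 6^1≡6, 6^2≡36
6^2 ≡ 36 (mod 113)
R · y^e ≡ 21·36 = 756 ≡ 78 (mod 113)

78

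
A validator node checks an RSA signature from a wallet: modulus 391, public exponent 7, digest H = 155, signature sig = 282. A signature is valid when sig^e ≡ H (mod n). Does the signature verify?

sig^2 ≡ 282^2 = 79524 ≡ 151
sig^4 ≡ 151^2 = 22801 ≡ 123
7 = 4 + 2 + 1, so sig^7 ≡ 123·151·282 ≡ 141 (mod 391)
The recovered value 141 does not match the digest 155.

does not verify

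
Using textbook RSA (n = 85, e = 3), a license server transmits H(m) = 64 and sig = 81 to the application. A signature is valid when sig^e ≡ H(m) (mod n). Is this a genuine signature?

sig^2 ≡ 81^2 = 6561 ≡ 16
3 = 2 + 1, so sig^3 ≡ 16·81 ≡ 21 (mod 85)
sig^3 mod 85 = 21, but H(m) = 64.

forged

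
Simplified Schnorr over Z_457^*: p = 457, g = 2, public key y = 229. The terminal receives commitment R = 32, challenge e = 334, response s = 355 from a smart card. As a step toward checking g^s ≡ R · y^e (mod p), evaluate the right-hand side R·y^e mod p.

34

Squares mod 457: 229^1≡229, 229^2≡343, 229^4≡200, 229^8≡241, 229^16≡42, 229^32≡393, 229^64≡440, 229^128≡289, 229^256≡347
334 = 256 + 64 + 8 + 4 + 2, so 229^334 ≡ 347·440·241·200·343 ≡ 201 (mod 457)
R · y^e ≡ 32·201 = 6432 ≡ 34 (mod 457)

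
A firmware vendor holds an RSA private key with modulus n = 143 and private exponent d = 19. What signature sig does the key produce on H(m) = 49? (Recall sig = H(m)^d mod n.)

75

(H(m))^19 mod 143 = 75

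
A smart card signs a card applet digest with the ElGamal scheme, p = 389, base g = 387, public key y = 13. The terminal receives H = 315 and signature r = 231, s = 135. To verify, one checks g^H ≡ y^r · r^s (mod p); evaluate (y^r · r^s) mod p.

135

Squares mod 389: 13^1≡13, 13^2≡169, 13^4≡164, 13^8≡55, 13^16≡302, 13^32≡178, 13^64≡175, 13^128≡283
231 = 128 + 64 + 32 + 4 + 2 + 1, so 13^231 ≡ 283·175·178·164·169·13 ≡ 221 (mod 389)
Squares mod 389: 231^1≡231, 231^2≡68, 231^4≡345, 231^8≡380, 231^16≡81, 231^32≡337, 231^64≡370, 231^128≡361
135 = 128 + 4 + 2 + 1, so 231^135 ≡ 361·345·68·231 ≡ 284 (mod 389)
y^r · r^s ≡ 221·284 = 62764 ≡ 135 (mod 389)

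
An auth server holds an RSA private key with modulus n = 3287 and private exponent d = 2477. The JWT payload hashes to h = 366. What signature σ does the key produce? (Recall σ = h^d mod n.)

272

h^2 ≡ 366^2 = 133956 ≡ 2476
h^4 ≡ 2476^2 = 6130576 ≡ 321
h^8 ≡ 321^2 = 103041 ≡ 1144
h^16 ≡ 1144^2 = 1308736 ≡ 510
h^32 ≡ 510^2 = 260100 ≡ 427
h^64 ≡ 427^2 = 182329 ≡ 1544
h^128 ≡ 1544^2 = 2383936 ≡ 861
h^256 ≡ 861^2 = 741321 ≡ 1746
h^512 ≡ 1746^2 = 3048516 ≡ 1467
h^1024 ≡ 1467^2 = 2152089 ≡ 2391
h^2048 ≡ 2391^2 = 5716881 ≡ 788
2477 = 2048 + 256 + 128 + 32 + 8 + 4 + 1, so h^2477 ≡ 788·1746·861·427·1144·321·366 ≡ 272 (mod 3287)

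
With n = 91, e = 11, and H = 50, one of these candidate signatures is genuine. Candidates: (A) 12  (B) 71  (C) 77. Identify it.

B

Candidate A: Squares mod 91: 12^1≡12, 12^2≡53, 12^4≡79, 12^8≡53; 11 = 8 + 2 + 1, so 12^11 ≡ 53·53·12 ≡ 38 (mod 91)
Candidate B: Squares mod 91: 71^1≡71, 71^2≡36, 71^4≡22, 71^8≡29; 11 = 8 + 2 + 1, so 71^11 ≡ 29·36·71 ≡ 50 (mod 91)
  → matches H = 50
Candidate C: Squares mod 91: 77^1≡77, 77^2≡14, 77^4≡14, 77^8≡14; 11 = 8 + 2 + 1, so 77^11 ≡ 14·14·77 ≡ 77 (mod 91)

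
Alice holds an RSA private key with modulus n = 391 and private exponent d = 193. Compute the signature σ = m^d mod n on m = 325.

223

Squares mod 391: m^1≡325, m^2≡55, m^4≡288, m^8≡52, m^16≡358, m^32≡307, m^64≡18, m^128≡324
193 = 128 + 64 + 1, so m^193 ≡ 324·18·325 ≡ 223 (mod 391)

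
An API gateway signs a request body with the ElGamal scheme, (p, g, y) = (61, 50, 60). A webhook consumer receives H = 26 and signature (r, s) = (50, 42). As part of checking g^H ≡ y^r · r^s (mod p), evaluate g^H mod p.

50^2 = 2500 ≡ 60
50^4 ≡ 60^2 = 3600 ≡ 1
50^8 ≡ 1^2 = 1
50^16 ≡ 1^2 = 1
26 = 16 + 8 + 2, so 50^26 ≡ 1·1·60 ≡ 60 (mod 61)

60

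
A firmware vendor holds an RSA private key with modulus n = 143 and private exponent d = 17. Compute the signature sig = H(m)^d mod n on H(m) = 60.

47

(H(m))^2 ≡ 60^2 = 3600 ≡ 25
(H(m))^4 ≡ 25^2 = 625 ≡ 53
(H(m))^8 ≡ 53^2 = 2809 ≡ 92
(H(m))^16 ≡ 92^2 = 8464 ≡ 27
17 = 16 + 1, so (H(m))^17 ≡ 27·60 ≡ 47 (mod 143)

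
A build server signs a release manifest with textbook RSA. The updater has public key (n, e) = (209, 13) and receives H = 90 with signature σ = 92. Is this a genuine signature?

forged

σ^2 ≡ 92^2 = 8464 ≡ 104
σ^4 ≡ 104^2 = 10816 ≡ 157
σ^8 ≡ 157^2 = 24649 ≡ 196
13 = 8 + 4 + 1, so σ^13 ≡ 196·157·92 ≡ 119 (mod 209)
119 ≠ 90, so verification fails.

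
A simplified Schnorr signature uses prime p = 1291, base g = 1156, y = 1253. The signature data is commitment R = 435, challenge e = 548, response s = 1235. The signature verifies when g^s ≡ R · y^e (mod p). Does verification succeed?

fails

g^s mod p:
1156^2 = 1336336 ≡ 151
1156^4 ≡ 151^2 = 22801 ≡ 854
1156^8 ≡ 854^2 = 729316 ≡ 1192
1156^16 ≡ 1192^2 = 1420864 ≡ 764
1156^32 ≡ 764^2 = 583696 ≡ 164
1156^64 ≡ 164^2 = 26896 ≡ 1076
1156^128 ≡ 1076^2 = 1157776 ≡ 1040
1156^256 ≡ 1040^2 = 1081600 ≡ 1033
1156^512 ≡ 1033^2 = 1067089 ≡ 723
1156^1024 ≡ 723^2 = 522729 ≡ 1165
1235 = 1024 + 128 + 64 + 16 + 2 + 1, so 1156^1235 ≡ 1165·1040·1076·764·151·1156 ≡ 148 (mod 1291)
R · y^e mod p:
1253^2 = 1570009 ≡ 153
1253^4 ≡ 153^2 = 23409 ≡ 171
1253^8 ≡ 171^2 = 29241 ≡ 839
1253^16 ≡ 839^2 = 703921 ≡ 326
1253^32 ≡ 326^2 = 106276 ≡ 414
1253^64 ≡ 414^2 = 171396 ≡ 984
1253^128 ≡ 984^2 = 968256 ≡ 6
1253^256 ≡ 6^2 = 36
1253^512 ≡ 36^2 = 1296 ≡ 5
548 = 512 + 32 + 4, so 1253^548 ≡ 5·414·171 ≡ 236 (mod 1291)
435·236 = 102660 ≡ 671 (mod 1291)
148 ≠ 671; the check fails.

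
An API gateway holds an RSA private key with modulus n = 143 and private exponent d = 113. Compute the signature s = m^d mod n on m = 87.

120

m^2 ≡ 87^2 = 7569 ≡ 133
m^4 ≡ 133^2 = 17689 ≡ 100
m^8 ≡ 100^2 = 10000 ≡ 133
m^16 ≡ 133^2 = 17689 ≡ 100
m^32 ≡ 100^2 = 10000 ≡ 133
m^64 ≡ 133^2 = 17689 ≡ 100
113 = 64 + 32 + 16 + 1, so m^113 ≡ 100·133·100·87 ≡ 120 (mod 143)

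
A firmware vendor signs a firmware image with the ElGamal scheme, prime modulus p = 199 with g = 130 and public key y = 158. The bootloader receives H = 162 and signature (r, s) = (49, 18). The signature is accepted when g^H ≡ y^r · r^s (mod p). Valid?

Left side g^H mod p:
Squares mod 199: 130^1≡130, 130^2≡184, 130^4≡26, 130^8≡79, 130^16≡72, 130^32≡10, 130^64≡100, 130^128≡50
162 = 128 + 32 + 2, so 130^162 ≡ 50·10·184 ≡ 62 (mod 199)
Right side y^r · r^s mod p:
Squares mod 199: 158^1≡158, 158^2≡89, 158^4≡160, 158^8≡128, 158^16≡66, 158^32≡177
49 = 32 + 16 + 1, so 158^49 ≡ 177·66·158 ≡ 31 (mod 199)
Squares mod 199: 49^1≡49, 49^2≡13, 49^4≡169, 49^8≡104, 49^16≡70
18 = 16 + 2, so 49^18 ≡ 70·13 ≡ 114 (mod 199)
31·114 = 3534 ≡ 151 (mod 199)
62 ≠ 151, so verification fails.

no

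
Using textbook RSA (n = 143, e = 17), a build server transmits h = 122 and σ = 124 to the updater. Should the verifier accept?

σ^17 mod 143 = 141
The recovered value 141 does not match the digest 122.

reject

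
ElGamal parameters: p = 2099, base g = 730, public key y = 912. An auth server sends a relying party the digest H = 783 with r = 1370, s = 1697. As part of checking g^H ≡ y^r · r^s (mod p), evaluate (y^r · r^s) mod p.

241

Squares mod 2099: 912^1≡912, 912^2≡540, 912^4≡1938, 912^8≡733, 912^16≡2044, 912^32≡926, 912^64≡1084, 912^128≡1715, 912^256≡526, 912^512≡1707, 912^1024≡437
1370 = 1024 + 256 + 64 + 16 + 8 + 2, so 912^1370 ≡ 437·526·1084·2044·733·540 ≡ 551 (mod 2099)
Squares mod 2099: 1370^1≡1370, 1370^2≡394, 1370^4≡2009, 1370^8≡1803, 1370^16≡1557, 1370^32≡2003, 1370^64≡820, 1370^128≡720, 1370^256≡2046, 1370^512≡710, 1370^1024≡340
1697 = 1024 + 512 + 128 + 32 + 1, so 1370^1697 ≡ 340·710·720·2003·1370 ≡ 389 (mod 2099)
y^r · r^s ≡ 551·389 = 214339 ≡ 241 (mod 2099)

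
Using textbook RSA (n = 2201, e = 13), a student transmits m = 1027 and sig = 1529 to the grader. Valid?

no

sig^2 ≡ 1529^2 = 2337841 ≡ 379
sig^4 ≡ 379^2 = 143641 ≡ 576
sig^8 ≡ 576^2 = 331776 ≡ 1626
13 = 8 + 4 + 1, so sig^13 ≡ 1626·576·1529 ≡ 1280 (mod 2201)
1280 ≠ 1027, so verification fails.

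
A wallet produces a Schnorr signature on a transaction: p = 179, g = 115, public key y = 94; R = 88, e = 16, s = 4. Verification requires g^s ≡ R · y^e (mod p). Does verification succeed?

g^s mod p:
115^2 = 13225 ≡ 158
115^4 ≡ 158^2 = 24964 ≡ 83
R · y^e mod p:
94^2 = 8836 ≡ 65
94^4 ≡ 65^2 = 4225 ≡ 108
94^8 ≡ 108^2 = 11664 ≡ 29
94^16 ≡ 29^2 = 841 ≡ 125
88·125 = 11000 ≡ 81 (mod 179)
83 ≠ 81; the check fails.

fails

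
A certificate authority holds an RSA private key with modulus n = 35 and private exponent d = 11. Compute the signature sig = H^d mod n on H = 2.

18

Squares mod 35: H^1≡2, H^2≡4, H^4≡16, H^8≡11
11 = 8 + 2 + 1, so H^11 ≡ 11·4·2 ≡ 18 (mod 35)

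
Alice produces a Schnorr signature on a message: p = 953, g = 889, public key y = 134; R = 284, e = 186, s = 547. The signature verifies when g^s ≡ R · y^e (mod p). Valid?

yes

g^s mod p:
889^547 mod 953 = 884
R · y^e mod p:
134^186 mod 953 = 889
284·889 = 252476 ≡ 884 (mod 953)
884 ≡ 884 (mod 953); signature holds.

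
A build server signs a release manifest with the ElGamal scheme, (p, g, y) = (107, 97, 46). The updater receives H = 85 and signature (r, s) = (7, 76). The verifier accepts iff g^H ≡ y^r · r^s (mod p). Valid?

Left side g^H mod p:
97^85 mod 107 = 54
Right side y^r · r^s mod p:
46^7 mod 107 = 104
7^76 mod 107 = 89
104·89 = 9256 ≡ 54 (mod 107)
54 ≡ 54 (mod 107), so the signature is genuine.

yes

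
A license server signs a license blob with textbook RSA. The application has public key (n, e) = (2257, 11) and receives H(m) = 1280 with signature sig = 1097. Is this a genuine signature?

genuine

sig^2 ≡ 1097^2 = 1203409 ≡ 428
sig^4 ≡ 428^2 = 183184 ≡ 367
sig^8 ≡ 367^2 = 134689 ≡ 1526
11 = 8 + 2 + 1, so sig^11 ≡ 1526·428·1097 ≡ 1280 (mod 2257)
Since 1280 equals the digest 1280, verification succeeds.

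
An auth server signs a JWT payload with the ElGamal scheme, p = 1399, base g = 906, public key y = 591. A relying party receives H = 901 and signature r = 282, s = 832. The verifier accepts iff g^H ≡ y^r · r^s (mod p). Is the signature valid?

invalid

Left side g^H mod p:
Squares mod 1399: 906^1≡906, 906^2≡1022, 906^4≡830, 906^8≡592, 906^16≡714, 906^32≡560, 906^64≡224, 906^128≡1211, 906^256≡369, 906^512≡458
901 = 512 + 256 + 128 + 4 + 1, so 906^901 ≡ 458·369·1211·830·906 ≡ 581 (mod 1399)
Right side y^r · r^s mod p:
Squares mod 1399: 591^1≡591, 591^2≡930, 591^4≡318, 591^8≡396, 591^16≡128, 591^32≡995, 591^64≡932, 591^128≡1244, 591^256≡242
282 = 256 + 16 + 8 + 2, so 591^282 ≡ 242·128·396·930 ≡ 762 (mod 1399)
Squares mod 1399: 282^1≡282, 282^2≡1180, 282^4≡395, 282^8≡736, 282^16≡283, 282^32≡346, 282^64≡801, 282^128≡859, 282^256≡608, 282^512≡328
832 = 512 + 256 + 64, so 282^832 ≡ 328·608·801 ≡ 804 (mod 1399)
762·804 = 612648 ≡ 1285 (mod 1399)
581 ≠ 1285, so verification fails.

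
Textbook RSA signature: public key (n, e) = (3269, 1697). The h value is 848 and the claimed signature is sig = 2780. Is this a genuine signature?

forged

sig^2 ≡ 2780^2 = 7728400 ≡ 484
sig^4 ≡ 484^2 = 234256 ≡ 2157
sig^8 ≡ 2157^2 = 4652649 ≡ 862
sig^16 ≡ 862^2 = 743044 ≡ 981
sig^32 ≡ 981^2 = 962361 ≡ 1275
sig^64 ≡ 1275^2 = 1625625 ≡ 932
sig^128 ≡ 932^2 = 868624 ≡ 2339
sig^256 ≡ 2339^2 = 5470921 ≡ 1884
sig^512 ≡ 1884^2 = 3549456 ≡ 2591
sig^1024 ≡ 2591^2 = 6713281 ≡ 2024
1697 = 1024 + 512 + 128 + 32 + 1, so sig^1697 ≡ 2024·2591·2339·1275·2780 ≡ 2836 (mod 3269)
sig^1697 mod 3269 = 2836, but h = 848.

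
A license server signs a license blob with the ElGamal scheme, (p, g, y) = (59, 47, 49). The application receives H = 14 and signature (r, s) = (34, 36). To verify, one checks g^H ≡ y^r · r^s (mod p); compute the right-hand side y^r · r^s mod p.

Squares mod 59: 49^1≡49, 49^2≡41, 49^4≡29, 49^8≡15, 49^16≡48, 49^32≡3
34 = 32 + 2, so 49^34 ≡ 3·41 ≡ 5 (mod 59)
Squares mod 59: 34^1≡34, 34^2≡35, 34^4≡45, 34^8≡19, 34^16≡7, 34^32≡49
36 = 32 + 4, so 34^36 ≡ 49·45 ≡ 22 (mod 59)
y^r · r^s ≡ 5·22 = 110 ≡ 51 (mod 59)

51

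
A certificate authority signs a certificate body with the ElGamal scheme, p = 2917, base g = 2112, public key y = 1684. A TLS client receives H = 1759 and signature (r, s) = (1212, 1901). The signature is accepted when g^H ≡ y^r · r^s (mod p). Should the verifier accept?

accept

Left side g^H mod p:
2112^2 = 4460544 ≡ 451
2112^4 ≡ 451^2 = 203401 ≡ 2128
2112^8 ≡ 2128^2 = 4528384 ≡ 1200
2112^16 ≡ 1200^2 = 1440000 ≡ 1919
2112^32 ≡ 1919^2 = 3682561 ≡ 1307
2112^64 ≡ 1307^2 = 1708249 ≡ 1804
2112^128 ≡ 1804^2 = 3254416 ≡ 1961
2112^256 ≡ 1961^2 = 3845521 ≡ 915
2112^512 ≡ 915^2 = 837225 ≡ 46
2112^1024 ≡ 46^2 = 2116
1759 = 1024 + 512 + 128 + 64 + 16 + 8 + 4 + 2 + 1, so 2112^1759 ≡ 2116·46·1961·1804·1919·1200·2128·451·2112 ≡ 33 (mod 2917)
Right side y^r · r^s mod p:
1684^2 = 2835856 ≡ 532
1684^4 ≡ 532^2 = 283024 ≡ 75
1684^8 ≡ 75^2 = 5625 ≡ 2708
1684^16 ≡ 2708^2 = 7333264 ≡ 2843
1684^32 ≡ 2843^2 = 8082649 ≡ 2559
1684^64 ≡ 2559^2 = 6548481 ≡ 2733
1684^128 ≡ 2733^2 = 7469289 ≡ 1769
1684^256 ≡ 1769^2 = 3129361 ≡ 2337
1684^512 ≡ 2337^2 = 5461569 ≡ 945
1684^1024 ≡ 945^2 = 893025 ≡ 423
1212 = 1024 + 128 + 32 + 16 + 8 + 4, so 1684^1212 ≡ 423·1769·2559·2843·2708·75 ≡ 2846 (mod 2917)
1212^2 = 1468944 ≡ 1693
1212^4 ≡ 1693^2 = 2866249 ≡ 1755
1212^8 ≡ 1755^2 = 3080025 ≡ 2590
1212^16 ≡ 2590^2 = 6708100 ≡ 1917
1212^32 ≡ 1917^2 = 3674889 ≡ 2386
1212^64 ≡ 2386^2 = 5692996 ≡ 1929
1212^128 ≡ 1929^2 = 3721041 ≡ 1866
1212^256 ≡ 1866^2 = 3481956 ≡ 1975
1212^512 ≡ 1975^2 = 3900625 ≡ 596
1212^1024 ≡ 596^2 = 355216 ≡ 2259
1901 = 1024 + 512 + 256 + 64 + 32 + 8 + 4 + 1, so 1212^1901 ≡ 2259·596·1975·1929·2386·2590·1755·1212 ≡ 1684 (mod 2917)
2846·1684 = 4792664 ≡ 33 (mod 2917)
33 ≡ 33 (mod 2917), so the signature is genuine.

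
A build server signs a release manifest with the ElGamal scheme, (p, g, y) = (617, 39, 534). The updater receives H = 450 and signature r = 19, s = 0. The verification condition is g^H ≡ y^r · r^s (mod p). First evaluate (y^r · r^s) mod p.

8

Squares mod 617: 534^1≡534, 534^2≡102, 534^4≡532, 534^8≡438, 534^16≡574
19 = 16 + 2 + 1, so 534^19 ≡ 574·102·534 ≡ 8 (mod 617)
19^0 mod 617 = 1
y^r · r^s ≡ 8·1 = 8 ≡ 8 (mod 617)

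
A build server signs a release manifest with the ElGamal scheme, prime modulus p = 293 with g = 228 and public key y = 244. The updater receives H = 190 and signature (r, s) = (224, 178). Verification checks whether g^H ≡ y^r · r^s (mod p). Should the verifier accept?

accept

Left side g^H mod p:
228^2 = 51984 ≡ 123
228^4 ≡ 123^2 = 15129 ≡ 186
228^8 ≡ 186^2 = 34596 ≡ 22
228^16 ≡ 22^2 = 484 ≡ 191
228^32 ≡ 191^2 = 36481 ≡ 149
228^64 ≡ 149^2 = 22201 ≡ 226
228^128 ≡ 226^2 = 51076 ≡ 94
190 = 128 + 32 + 16 + 8 + 4 + 2, so 228^190 ≡ 94·149·191·22·186·123 ≡ 268 (mod 293)
Right side y^r · r^s mod p:
244^2 = 59536 ≡ 57
244^4 ≡ 57^2 = 3249 ≡ 26
244^8 ≡ 26^2 = 676 ≡ 90
244^16 ≡ 90^2 = 8100 ≡ 189
244^32 ≡ 189^2 = 35721 ≡ 268
244^64 ≡ 268^2 = 71824 ≡ 39
244^128 ≡ 39^2 = 1521 ≡ 56
224 = 128 + 64 + 32, so 244^224 ≡ 56·39·268 ≡ 191 (mod 293)
224^2 = 50176 ≡ 73
224^4 ≡ 73^2 = 5329 ≡ 55
224^8 ≡ 55^2 = 3025 ≡ 95
224^16 ≡ 95^2 = 9025 ≡ 235
224^32 ≡ 235^2 = 55225 ≡ 141
224^64 ≡ 141^2 = 19881 ≡ 250
224^128 ≡ 250^2 = 62500 ≡ 91
178 = 128 + 32 + 16 + 2, so 224^178 ≡ 91·141·235·73 ≡ 141 (mod 293)
191·141 = 26931 ≡ 268 (mod 293)
268 ≡ 268 (mod 293), so the signature is genuine.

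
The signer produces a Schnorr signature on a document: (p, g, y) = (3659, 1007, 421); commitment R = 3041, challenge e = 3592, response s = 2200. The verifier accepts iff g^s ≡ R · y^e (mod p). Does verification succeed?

passes

g^s mod p:
1007^2 = 1014049 ≡ 506
1007^4 ≡ 506^2 = 256036 ≡ 3565
1007^8 ≡ 3565^2 = 12709225 ≡ 1518
1007^16 ≡ 1518^2 = 2304324 ≡ 2813
1007^32 ≡ 2813^2 = 7912969 ≡ 2211
1007^64 ≡ 2211^2 = 4888521 ≡ 97
1007^128 ≡ 97^2 = 9409 ≡ 2091
1007^256 ≡ 2091^2 = 4372281 ≡ 3435
1007^512 ≡ 3435^2 = 11799225 ≡ 2609
1007^1024 ≡ 2609^2 = 6806881 ≡ 1141
1007^2048 ≡ 1141^2 = 1301881 ≡ 2936
2200 = 2048 + 128 + 16 + 8, so 1007^2200 ≡ 2936·2091·2813·1518 ≡ 520 (mod 3659)
R · y^e mod p:
421^2 = 177241 ≡ 1609
421^4 ≡ 1609^2 = 2588881 ≡ 1968
421^8 ≡ 1968^2 = 3873024 ≡ 1802
421^16 ≡ 1802^2 = 3247204 ≡ 1671
421^32 ≡ 1671^2 = 2792241 ≡ 424
421^64 ≡ 424^2 = 179776 ≡ 485
421^128 ≡ 485^2 = 235225 ≡ 1049
421^256 ≡ 1049^2 = 1100401 ≡ 2701
421^512 ≡ 2701^2 = 7295401 ≡ 3014
421^1024 ≡ 3014^2 = 9084196 ≡ 2558
421^2048 ≡ 2558^2 = 6543364 ≡ 1072
3592 = 2048 + 1024 + 512 + 8, so 421^3592 ≡ 1072·2558·3014·1802 ≡ 11 (mod 3659)
3041·11 = 33451 ≡ 520 (mod 3659)
520 ≡ 520 (mod 3659); signature holds.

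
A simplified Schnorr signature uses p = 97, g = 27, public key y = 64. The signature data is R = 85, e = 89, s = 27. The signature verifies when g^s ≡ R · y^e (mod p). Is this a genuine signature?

g^s mod p:
27^2 = 729 ≡ 50
27^4 ≡ 50^2 = 2500 ≡ 75
27^8 ≡ 75^2 = 5625 ≡ 96
27^16 ≡ 96^2 = 9216 ≡ 1
27 = 16 + 8 + 2 + 1, so 27^27 ≡ 1·96·50·27 ≡ 8 (mod 97)
R · y^e mod p:
64^2 = 4096 ≡ 22
64^4 ≡ 22^2 = 484 ≡ 96
64^8 ≡ 96^2 = 9216 ≡ 1
64^16 ≡ 1^2 = 1
64^32 ≡ 1^2 = 1
64^64 ≡ 1^2 = 1
89 = 64 + 16 + 8 + 1, so 64^89 ≡ 1·1·1·64 ≡ 64 (mod 97)
85·64 = 5440 ≡ 8 (mod 97)
8 ≡ 8 (mod 97); signature holds.

genuine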